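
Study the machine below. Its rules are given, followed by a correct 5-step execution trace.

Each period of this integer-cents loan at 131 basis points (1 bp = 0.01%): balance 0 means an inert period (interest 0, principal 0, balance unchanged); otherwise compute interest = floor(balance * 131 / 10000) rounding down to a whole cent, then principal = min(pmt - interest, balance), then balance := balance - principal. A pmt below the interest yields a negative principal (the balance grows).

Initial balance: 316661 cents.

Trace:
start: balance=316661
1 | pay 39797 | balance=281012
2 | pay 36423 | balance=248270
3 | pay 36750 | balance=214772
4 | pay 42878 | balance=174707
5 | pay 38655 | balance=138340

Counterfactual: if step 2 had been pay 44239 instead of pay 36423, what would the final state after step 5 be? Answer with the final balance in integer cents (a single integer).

(re-executing from step 2 with the substitution; state before step 2: balance=281012)
2 | pay 44239 | balance=240454
3 | pay 36750 | balance=206853
4 | pay 42878 | balance=166684
5 | pay 38655 | balance=130212

130212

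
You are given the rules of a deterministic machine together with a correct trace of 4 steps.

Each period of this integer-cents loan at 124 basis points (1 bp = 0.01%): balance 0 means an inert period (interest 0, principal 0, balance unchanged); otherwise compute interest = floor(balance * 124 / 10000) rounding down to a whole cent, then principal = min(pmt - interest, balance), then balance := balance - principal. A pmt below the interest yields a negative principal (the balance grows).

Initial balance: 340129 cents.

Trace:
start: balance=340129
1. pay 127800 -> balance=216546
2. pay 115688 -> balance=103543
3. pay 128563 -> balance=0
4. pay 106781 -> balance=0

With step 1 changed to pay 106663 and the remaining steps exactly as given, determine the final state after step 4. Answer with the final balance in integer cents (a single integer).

0

(re-executing from step 1 with the substitution; state before step 1: balance=340129)
1. pay 106663 -> balance=237683
2. pay 115688 -> balance=124942
3. pay 128563 -> balance=0
4. pay 106781 -> balance=0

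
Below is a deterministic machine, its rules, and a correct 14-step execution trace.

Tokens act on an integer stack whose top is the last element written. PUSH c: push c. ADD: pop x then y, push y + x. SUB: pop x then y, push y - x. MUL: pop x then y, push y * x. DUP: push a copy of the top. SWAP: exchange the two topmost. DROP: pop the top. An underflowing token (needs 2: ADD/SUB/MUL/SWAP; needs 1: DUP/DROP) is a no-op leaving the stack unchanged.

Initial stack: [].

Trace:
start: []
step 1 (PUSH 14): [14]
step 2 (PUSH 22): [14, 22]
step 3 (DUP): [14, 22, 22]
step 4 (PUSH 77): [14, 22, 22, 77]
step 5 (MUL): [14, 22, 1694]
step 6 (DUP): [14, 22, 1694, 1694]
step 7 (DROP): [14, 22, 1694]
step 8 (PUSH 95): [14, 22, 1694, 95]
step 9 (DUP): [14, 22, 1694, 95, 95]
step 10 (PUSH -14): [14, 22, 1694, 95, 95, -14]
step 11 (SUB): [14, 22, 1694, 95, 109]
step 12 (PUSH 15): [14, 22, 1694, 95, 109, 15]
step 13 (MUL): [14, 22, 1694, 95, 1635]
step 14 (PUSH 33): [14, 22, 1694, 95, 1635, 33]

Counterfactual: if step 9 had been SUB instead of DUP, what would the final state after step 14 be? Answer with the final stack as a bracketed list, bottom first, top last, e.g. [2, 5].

[14, 22, 24195, 33]

(re-executing from step 9 with the substitution; state before step 9: [14, 22, 1694, 95])
step 9 (SUB): [14, 22, 1599]
step 10 (PUSH -14): [14, 22, 1599, -14]
step 11 (SUB): [14, 22, 1613]
step 12 (PUSH 15): [14, 22, 1613, 15]
step 13 (MUL): [14, 22, 24195]
step 14 (PUSH 33): [14, 22, 24195, 33]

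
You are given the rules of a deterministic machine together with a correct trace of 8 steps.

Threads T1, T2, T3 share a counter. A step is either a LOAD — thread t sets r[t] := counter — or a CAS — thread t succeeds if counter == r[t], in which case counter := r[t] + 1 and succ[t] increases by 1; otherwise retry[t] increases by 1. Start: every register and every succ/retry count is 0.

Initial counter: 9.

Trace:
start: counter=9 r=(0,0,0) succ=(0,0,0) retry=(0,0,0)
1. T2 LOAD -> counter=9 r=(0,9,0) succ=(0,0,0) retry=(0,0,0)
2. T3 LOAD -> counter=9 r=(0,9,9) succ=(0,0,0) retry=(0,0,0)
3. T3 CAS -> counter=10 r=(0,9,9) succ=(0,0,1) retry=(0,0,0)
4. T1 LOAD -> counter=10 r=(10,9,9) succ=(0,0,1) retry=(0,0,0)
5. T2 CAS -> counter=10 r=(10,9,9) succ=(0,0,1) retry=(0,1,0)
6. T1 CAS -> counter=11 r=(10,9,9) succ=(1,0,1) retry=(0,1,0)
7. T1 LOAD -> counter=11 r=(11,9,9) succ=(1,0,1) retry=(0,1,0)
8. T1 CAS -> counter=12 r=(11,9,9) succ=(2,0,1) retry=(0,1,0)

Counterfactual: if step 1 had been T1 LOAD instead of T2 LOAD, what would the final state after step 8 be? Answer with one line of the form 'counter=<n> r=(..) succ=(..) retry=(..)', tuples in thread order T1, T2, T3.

counter=12 r=(11,0,9) succ=(2,0,1) retry=(0,1,0)

(re-executing from step 1 with the substitution; state before step 1: counter=9 r=(0,0,0) succ=(0,0,0) retry=(0,0,0))
1. T1 LOAD -> counter=9 r=(9,0,0) succ=(0,0,0) retry=(0,0,0)
2. T3 LOAD -> counter=9 r=(9,0,9) succ=(0,0,0) retry=(0,0,0)
3. T3 CAS -> counter=10 r=(9,0,9) succ=(0,0,1) retry=(0,0,0)
4. T1 LOAD -> counter=10 r=(10,0,9) succ=(0,0,1) retry=(0,0,0)
5. T2 CAS -> counter=10 r=(10,0,9) succ=(0,0,1) retry=(0,1,0)
6. T1 CAS -> counter=11 r=(10,0,9) succ=(1,0,1) retry=(0,1,0)
7. T1 LOAD -> counter=11 r=(11,0,9) succ=(1,0,1) retry=(0,1,0)
8. T1 CAS -> counter=12 r=(11,0,9) succ=(2,0,1) retry=(0,1,0)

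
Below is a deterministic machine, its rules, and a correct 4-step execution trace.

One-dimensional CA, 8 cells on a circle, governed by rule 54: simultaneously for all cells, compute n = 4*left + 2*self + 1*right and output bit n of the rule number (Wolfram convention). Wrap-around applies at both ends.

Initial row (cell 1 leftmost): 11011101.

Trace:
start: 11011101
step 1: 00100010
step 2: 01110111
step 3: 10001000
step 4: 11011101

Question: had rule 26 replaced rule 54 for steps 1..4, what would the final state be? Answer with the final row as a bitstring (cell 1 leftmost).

00000000

(re-executing steps 1..4 under rule 26; state before step 1: 11011101)
step 1: 00010001
step 2: 10101010
step 3: 00000000
step 4: 00000000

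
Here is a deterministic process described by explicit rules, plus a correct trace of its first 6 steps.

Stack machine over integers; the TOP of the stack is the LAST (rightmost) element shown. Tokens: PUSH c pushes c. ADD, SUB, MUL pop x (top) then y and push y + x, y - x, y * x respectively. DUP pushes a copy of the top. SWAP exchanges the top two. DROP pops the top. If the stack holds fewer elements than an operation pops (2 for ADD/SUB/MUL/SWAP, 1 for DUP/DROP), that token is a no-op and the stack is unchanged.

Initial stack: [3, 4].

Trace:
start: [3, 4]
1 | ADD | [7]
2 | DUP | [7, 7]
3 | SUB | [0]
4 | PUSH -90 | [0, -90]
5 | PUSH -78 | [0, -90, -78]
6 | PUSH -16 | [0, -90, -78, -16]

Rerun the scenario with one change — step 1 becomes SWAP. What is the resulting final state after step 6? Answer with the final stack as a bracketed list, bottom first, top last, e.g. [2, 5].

(re-executing from step 1 with the substitution; state before step 1: [3, 4])
1 | SWAP | [4, 3]
2 | DUP | [4, 3, 3]
3 | SUB | [4, 0]
4 | PUSH -90 | [4, 0, -90]
5 | PUSH -78 | [4, 0, -90, -78]
6 | PUSH -16 | [4, 0, -90, -78, -16]

[4, 0, -90, -78, -16]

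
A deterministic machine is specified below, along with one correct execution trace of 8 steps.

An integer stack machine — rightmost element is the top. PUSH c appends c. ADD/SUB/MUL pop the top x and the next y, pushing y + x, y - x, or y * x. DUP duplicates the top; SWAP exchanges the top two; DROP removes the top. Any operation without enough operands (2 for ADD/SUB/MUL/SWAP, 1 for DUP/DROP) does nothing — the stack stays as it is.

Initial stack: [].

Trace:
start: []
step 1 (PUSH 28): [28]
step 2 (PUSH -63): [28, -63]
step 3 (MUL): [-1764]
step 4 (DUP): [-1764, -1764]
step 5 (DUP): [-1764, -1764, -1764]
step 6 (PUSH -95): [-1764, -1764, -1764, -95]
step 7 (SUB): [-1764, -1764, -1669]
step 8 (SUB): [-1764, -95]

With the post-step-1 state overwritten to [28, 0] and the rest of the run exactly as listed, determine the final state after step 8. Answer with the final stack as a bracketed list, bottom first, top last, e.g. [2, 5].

state after step 1 := [28, 0]
step 2 (PUSH -63): [28, 0, -63]
step 3 (MUL): [28, 0]
step 4 (DUP): [28, 0, 0]
step 5 (DUP): [28, 0, 0, 0]
step 6 (PUSH -95): [28, 0, 0, 0, -95]
step 7 (SUB): [28, 0, 0, 95]
step 8 (SUB): [28, 0, -95]

[28, 0, -95]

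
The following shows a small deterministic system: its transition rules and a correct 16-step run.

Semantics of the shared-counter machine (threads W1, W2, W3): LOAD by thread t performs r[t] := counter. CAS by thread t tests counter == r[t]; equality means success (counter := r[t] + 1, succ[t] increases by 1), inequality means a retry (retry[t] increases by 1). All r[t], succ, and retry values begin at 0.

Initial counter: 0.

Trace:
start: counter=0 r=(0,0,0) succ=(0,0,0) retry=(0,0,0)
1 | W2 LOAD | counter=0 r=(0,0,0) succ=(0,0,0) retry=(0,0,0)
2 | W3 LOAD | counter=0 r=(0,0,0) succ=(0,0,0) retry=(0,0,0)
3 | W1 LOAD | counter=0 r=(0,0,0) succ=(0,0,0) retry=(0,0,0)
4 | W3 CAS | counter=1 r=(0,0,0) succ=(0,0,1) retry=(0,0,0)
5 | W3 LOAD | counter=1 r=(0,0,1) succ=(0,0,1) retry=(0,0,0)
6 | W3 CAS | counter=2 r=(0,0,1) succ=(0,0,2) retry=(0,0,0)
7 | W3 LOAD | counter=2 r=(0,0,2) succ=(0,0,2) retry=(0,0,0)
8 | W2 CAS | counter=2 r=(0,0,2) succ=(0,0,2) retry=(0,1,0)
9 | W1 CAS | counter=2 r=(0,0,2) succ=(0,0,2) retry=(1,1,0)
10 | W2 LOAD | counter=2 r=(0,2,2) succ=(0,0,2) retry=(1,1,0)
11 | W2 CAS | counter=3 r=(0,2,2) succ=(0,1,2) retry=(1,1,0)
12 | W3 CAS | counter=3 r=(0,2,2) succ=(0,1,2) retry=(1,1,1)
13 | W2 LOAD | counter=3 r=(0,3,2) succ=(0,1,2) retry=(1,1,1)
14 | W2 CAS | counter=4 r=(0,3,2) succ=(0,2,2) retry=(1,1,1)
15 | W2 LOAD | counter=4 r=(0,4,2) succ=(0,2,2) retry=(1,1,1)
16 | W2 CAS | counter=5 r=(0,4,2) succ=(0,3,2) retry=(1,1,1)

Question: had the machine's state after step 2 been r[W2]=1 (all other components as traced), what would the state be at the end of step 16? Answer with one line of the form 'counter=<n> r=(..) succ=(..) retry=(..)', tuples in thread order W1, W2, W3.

state after step 2 := counter=0 r=(0,1,0) succ=(0,0,0) retry=(0,0,0)
3 | W1 LOAD | counter=0 r=(0,1,0) succ=(0,0,0) retry=(0,0,0)
4 | W3 CAS | counter=1 r=(0,1,0) succ=(0,0,1) retry=(0,0,0)
5 | W3 LOAD | counter=1 r=(0,1,1) succ=(0,0,1) retry=(0,0,0)
6 | W3 CAS | counter=2 r=(0,1,1) succ=(0,0,2) retry=(0,0,0)
7 | W3 LOAD | counter=2 r=(0,1,2) succ=(0,0,2) retry=(0,0,0)
8 | W2 CAS | counter=2 r=(0,1,2) succ=(0,0,2) retry=(0,1,0)
9 | W1 CAS | counter=2 r=(0,1,2) succ=(0,0,2) retry=(1,1,0)
10 | W2 LOAD | counter=2 r=(0,2,2) succ=(0,0,2) retry=(1,1,0)
11 | W2 CAS | counter=3 r=(0,2,2) succ=(0,1,2) retry=(1,1,0)
12 | W3 CAS | counter=3 r=(0,2,2) succ=(0,1,2) retry=(1,1,1)
13 | W2 LOAD | counter=3 r=(0,3,2) succ=(0,1,2) retry=(1,1,1)
14 | W2 CAS | counter=4 r=(0,3,2) succ=(0,2,2) retry=(1,1,1)
15 | W2 LOAD | counter=4 r=(0,4,2) succ=(0,2,2) retry=(1,1,1)
16 | W2 CAS | counter=5 r=(0,4,2) succ=(0,3,2) retry=(1,1,1)

counter=5 r=(0,4,2) succ=(0,3,2) retry=(1,1,1)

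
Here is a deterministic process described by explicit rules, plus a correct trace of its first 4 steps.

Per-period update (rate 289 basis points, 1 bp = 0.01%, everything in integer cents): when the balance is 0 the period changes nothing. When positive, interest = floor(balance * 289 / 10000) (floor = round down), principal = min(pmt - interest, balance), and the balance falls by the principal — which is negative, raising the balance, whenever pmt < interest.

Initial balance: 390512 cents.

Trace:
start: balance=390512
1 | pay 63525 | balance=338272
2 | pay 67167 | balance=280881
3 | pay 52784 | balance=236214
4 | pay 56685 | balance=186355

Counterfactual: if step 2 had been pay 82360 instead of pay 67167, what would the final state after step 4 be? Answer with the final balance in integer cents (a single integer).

170271

(re-executing from step 2 with the substitution; state before step 2: balance=338272)
2 | pay 82360 | balance=265688
3 | pay 52784 | balance=220582
4 | pay 56685 | balance=170271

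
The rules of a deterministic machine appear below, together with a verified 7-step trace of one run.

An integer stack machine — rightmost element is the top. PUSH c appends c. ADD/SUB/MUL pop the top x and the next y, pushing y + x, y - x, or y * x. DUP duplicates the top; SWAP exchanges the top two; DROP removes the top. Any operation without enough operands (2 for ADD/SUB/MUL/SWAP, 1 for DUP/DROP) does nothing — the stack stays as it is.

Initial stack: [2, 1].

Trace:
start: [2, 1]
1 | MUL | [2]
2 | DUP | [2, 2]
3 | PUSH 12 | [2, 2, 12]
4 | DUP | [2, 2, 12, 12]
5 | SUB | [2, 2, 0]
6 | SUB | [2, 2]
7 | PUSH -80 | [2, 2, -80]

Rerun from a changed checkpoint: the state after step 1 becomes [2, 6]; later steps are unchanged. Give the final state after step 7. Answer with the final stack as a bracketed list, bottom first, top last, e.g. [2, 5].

state after step 1 := [2, 6]
2 | DUP | [2, 6, 6]
3 | PUSH 12 | [2, 6, 6, 12]
4 | DUP | [2, 6, 6, 12, 12]
5 | SUB | [2, 6, 6, 0]
6 | SUB | [2, 6, 6]
7 | PUSH -80 | [2, 6, 6, -80]

[2, 6, 6, -80]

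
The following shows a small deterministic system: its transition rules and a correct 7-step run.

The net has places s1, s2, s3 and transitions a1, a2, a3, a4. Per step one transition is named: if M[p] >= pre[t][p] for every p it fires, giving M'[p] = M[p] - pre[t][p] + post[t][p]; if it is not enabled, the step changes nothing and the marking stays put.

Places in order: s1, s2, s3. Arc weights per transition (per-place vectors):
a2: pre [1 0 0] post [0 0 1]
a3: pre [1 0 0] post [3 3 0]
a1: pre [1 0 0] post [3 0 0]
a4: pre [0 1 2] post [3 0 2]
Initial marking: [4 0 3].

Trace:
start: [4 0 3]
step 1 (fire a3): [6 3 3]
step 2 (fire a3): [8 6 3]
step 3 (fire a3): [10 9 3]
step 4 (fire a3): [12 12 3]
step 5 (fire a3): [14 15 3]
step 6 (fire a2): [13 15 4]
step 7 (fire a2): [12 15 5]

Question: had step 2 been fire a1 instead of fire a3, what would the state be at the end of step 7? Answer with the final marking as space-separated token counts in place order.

12 12 5

(re-executing from step 2 with the substitution; state before step 2: [6 3 3])
step 2 (fire a1): [8 3 3]
step 3 (fire a3): [10 6 3]
step 4 (fire a3): [12 9 3]
step 5 (fire a3): [14 12 3]
step 6 (fire a2): [13 12 4]
step 7 (fire a2): [12 12 5]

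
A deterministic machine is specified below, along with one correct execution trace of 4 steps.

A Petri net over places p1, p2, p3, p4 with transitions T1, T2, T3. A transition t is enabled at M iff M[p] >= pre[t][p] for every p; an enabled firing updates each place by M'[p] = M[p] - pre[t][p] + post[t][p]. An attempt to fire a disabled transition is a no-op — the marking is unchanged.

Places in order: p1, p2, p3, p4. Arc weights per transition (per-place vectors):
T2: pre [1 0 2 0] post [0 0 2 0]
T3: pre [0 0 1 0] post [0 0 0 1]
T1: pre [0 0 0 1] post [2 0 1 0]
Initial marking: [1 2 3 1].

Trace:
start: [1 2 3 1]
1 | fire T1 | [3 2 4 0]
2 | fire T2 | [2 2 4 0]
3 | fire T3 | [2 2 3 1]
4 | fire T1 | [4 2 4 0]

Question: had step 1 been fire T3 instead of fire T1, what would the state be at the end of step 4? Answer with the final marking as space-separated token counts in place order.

2 2 2 2

(re-executing from step 1 with the substitution; state before step 1: [1 2 3 1])
1 | fire T3 | [1 2 2 2]
2 | fire T2 | [0 2 2 2]
3 | fire T3 | [0 2 1 3]
4 | fire T1 | [2 2 2 2]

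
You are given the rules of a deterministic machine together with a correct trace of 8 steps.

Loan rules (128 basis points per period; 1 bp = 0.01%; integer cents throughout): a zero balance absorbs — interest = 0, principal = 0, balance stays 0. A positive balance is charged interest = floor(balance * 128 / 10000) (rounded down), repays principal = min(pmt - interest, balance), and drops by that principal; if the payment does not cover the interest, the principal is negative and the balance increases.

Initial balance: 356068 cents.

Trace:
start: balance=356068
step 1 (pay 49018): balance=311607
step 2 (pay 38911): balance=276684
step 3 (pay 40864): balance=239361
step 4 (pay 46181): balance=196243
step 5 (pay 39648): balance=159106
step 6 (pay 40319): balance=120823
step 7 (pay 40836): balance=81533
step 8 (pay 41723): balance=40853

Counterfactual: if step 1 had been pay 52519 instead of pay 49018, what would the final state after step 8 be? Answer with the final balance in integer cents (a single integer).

37027

(re-executing from step 1 with the substitution; state before step 1: balance=356068)
step 1 (pay 52519): balance=308106
step 2 (pay 38911): balance=273138
step 3 (pay 40864): balance=235770
step 4 (pay 46181): balance=192606
step 5 (pay 39648): balance=155423
step 6 (pay 40319): balance=117093
step 7 (pay 40836): balance=77755
step 8 (pay 41723): balance=37027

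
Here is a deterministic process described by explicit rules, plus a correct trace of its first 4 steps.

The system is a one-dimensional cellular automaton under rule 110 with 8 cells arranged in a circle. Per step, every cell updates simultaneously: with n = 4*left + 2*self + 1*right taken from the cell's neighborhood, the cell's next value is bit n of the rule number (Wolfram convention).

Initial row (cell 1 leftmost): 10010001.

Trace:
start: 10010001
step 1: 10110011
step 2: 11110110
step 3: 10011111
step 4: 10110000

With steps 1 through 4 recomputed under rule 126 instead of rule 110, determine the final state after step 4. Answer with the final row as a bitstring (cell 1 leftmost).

10111111

(re-executing steps 1..4 under rule 126; state before step 1: 10010001)
step 1: 11111011
step 2: 00001110
step 3: 00011011
step 4: 10111111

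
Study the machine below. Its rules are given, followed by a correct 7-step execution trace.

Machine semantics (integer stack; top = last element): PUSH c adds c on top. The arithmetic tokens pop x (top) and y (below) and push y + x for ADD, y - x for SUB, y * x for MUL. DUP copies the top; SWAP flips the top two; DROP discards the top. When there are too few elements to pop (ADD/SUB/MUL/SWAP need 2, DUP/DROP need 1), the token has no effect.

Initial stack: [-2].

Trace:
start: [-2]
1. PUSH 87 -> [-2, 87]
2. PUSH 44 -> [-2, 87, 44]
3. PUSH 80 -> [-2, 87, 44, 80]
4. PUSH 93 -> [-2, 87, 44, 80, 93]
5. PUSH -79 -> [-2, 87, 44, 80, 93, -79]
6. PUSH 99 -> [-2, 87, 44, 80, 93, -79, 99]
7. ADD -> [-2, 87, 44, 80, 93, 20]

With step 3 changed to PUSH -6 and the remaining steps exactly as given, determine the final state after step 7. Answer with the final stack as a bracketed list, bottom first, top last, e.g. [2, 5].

(re-executing from step 3 with the substitution; state before step 3: [-2, 87, 44])
3. PUSH -6 -> [-2, 87, 44, -6]
4. PUSH 93 -> [-2, 87, 44, -6, 93]
5. PUSH -79 -> [-2, 87, 44, -6, 93, -79]
6. PUSH 99 -> [-2, 87, 44, -6, 93, -79, 99]
7. ADD -> [-2, 87, 44, -6, 93, 20]

[-2, 87, 44, -6, 93, 20]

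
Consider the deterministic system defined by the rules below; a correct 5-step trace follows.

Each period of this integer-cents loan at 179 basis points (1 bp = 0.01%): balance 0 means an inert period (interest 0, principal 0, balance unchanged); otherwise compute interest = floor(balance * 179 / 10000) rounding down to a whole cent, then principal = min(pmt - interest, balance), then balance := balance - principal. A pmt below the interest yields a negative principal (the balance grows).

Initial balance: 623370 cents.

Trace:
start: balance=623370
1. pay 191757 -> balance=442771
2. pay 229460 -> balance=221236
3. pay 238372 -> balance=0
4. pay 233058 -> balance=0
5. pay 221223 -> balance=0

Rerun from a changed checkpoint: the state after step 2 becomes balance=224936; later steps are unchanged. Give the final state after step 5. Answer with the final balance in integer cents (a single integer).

state after step 2 := balance=224936
3. pay 238372 -> balance=0
4. pay 233058 -> balance=0
5. pay 221223 -> balance=0

0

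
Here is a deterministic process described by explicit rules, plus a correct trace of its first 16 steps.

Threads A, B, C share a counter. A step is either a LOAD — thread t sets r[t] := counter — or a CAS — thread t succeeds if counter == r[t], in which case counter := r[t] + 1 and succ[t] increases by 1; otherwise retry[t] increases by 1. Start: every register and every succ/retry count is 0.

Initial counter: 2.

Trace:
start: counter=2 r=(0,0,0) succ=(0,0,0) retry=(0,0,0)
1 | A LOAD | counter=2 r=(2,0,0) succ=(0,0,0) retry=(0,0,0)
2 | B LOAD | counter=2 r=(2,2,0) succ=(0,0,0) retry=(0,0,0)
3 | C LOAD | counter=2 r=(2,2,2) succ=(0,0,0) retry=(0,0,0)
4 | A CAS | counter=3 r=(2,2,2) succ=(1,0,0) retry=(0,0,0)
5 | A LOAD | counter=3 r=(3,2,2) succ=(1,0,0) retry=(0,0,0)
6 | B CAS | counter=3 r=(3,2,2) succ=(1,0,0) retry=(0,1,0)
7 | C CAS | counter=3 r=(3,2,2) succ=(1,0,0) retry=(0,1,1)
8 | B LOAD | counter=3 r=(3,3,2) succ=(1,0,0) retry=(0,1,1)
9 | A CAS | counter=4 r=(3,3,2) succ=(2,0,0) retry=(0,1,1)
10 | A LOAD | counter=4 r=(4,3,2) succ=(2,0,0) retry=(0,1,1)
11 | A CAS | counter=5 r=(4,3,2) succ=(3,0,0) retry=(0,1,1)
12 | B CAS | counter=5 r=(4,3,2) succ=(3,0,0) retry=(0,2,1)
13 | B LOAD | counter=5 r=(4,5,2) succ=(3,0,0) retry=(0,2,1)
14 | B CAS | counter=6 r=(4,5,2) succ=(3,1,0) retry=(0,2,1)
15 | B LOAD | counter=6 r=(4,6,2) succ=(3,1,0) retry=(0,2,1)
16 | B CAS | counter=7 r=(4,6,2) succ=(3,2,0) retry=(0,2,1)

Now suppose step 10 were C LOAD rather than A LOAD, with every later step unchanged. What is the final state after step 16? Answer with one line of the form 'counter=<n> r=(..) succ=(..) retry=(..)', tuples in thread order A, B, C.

(re-executing from step 10 with the substitution; state before step 10: counter=4 r=(3,3,2) succ=(2,0,0) retry=(0,1,1))
10 | C LOAD | counter=4 r=(3,3,4) succ=(2,0,0) retry=(0,1,1)
11 | A CAS | counter=4 r=(3,3,4) succ=(2,0,0) retry=(1,1,1)
12 | B CAS | counter=4 r=(3,3,4) succ=(2,0,0) retry=(1,2,1)
13 | B LOAD | counter=4 r=(3,4,4) succ=(2,0,0) retry=(1,2,1)
14 | B CAS | counter=5 r=(3,4,4) succ=(2,1,0) retry=(1,2,1)
15 | B LOAD | counter=5 r=(3,5,4) succ=(2,1,0) retry=(1,2,1)
16 | B CAS | counter=6 r=(3,5,4) succ=(2,2,0) retry=(1,2,1)

counter=6 r=(3,5,4) succ=(2,2,0) retry=(1,2,1)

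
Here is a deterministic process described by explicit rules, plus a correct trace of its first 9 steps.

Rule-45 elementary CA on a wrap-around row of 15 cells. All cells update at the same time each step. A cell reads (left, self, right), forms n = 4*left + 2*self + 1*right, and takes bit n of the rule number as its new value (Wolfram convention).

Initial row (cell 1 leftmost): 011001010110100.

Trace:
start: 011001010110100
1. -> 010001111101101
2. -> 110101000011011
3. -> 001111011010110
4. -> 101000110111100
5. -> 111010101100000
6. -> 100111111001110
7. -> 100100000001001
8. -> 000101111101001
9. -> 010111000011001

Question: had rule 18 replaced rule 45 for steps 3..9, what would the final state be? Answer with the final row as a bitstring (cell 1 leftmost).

(re-executing steps 3..9 under rule 18; state before step 3: 110101000011011)
3. -> 000000100100000
4. -> 000001011010000
5. -> 000010000001000
6. -> 000101000010100
7. -> 001000100100010
8. -> 010101011010101
9. -> 000000000000000

000000000000000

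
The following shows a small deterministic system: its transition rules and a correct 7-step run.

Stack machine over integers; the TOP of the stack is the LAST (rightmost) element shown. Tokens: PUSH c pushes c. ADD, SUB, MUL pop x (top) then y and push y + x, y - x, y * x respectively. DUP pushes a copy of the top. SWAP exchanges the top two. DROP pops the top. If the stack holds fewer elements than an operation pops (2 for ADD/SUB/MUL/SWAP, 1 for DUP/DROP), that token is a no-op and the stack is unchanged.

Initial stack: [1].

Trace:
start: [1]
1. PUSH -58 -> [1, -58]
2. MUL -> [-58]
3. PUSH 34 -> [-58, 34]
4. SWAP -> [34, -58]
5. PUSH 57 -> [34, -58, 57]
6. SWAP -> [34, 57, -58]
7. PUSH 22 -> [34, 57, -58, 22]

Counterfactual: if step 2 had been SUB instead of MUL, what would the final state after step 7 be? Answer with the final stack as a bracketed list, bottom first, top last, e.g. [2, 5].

[34, 57, 59, 22]

(re-executing from step 2 with the substitution; state before step 2: [1, -58])
2. SUB -> [59]
3. PUSH 34 -> [59, 34]
4. SWAP -> [34, 59]
5. PUSH 57 -> [34, 59, 57]
6. SWAP -> [34, 57, 59]
7. PUSH 22 -> [34, 57, 59, 22]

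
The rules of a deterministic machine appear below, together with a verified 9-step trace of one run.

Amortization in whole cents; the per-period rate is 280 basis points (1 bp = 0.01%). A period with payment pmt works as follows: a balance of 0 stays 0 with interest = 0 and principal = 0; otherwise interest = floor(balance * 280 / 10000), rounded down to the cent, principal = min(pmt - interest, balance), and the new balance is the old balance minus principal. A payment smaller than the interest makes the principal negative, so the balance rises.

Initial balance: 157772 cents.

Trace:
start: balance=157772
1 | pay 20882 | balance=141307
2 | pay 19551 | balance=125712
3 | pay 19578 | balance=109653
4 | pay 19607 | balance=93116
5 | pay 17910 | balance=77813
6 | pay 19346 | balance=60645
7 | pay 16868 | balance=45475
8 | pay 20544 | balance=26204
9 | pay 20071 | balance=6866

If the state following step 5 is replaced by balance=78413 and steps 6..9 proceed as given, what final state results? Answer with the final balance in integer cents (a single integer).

7536

state after step 5 := balance=78413
6 | pay 19346 | balance=61262
7 | pay 16868 | balance=46109
8 | pay 20544 | balance=26856
9 | pay 20071 | balance=7536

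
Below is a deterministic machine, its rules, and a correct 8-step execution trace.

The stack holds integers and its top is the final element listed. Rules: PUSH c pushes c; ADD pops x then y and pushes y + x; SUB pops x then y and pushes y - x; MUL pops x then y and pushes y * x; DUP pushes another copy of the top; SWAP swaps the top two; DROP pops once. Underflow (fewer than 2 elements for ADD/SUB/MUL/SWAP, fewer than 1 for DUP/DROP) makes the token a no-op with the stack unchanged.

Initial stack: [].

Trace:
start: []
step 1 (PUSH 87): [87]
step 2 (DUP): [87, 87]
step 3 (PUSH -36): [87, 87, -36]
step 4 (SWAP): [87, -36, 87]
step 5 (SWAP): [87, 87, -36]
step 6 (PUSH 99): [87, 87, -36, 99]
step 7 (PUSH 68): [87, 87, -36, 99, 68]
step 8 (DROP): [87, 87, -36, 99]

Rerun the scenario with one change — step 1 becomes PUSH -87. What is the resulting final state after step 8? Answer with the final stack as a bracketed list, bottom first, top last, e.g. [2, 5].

(re-executing from step 1 with the substitution; state before step 1: [])
step 1 (PUSH -87): [-87]
step 2 (DUP): [-87, -87]
step 3 (PUSH -36): [-87, -87, -36]
step 4 (SWAP): [-87, -36, -87]
step 5 (SWAP): [-87, -87, -36]
step 6 (PUSH 99): [-87, -87, -36, 99]
step 7 (PUSH 68): [-87, -87, -36, 99, 68]
step 8 (DROP): [-87, -87, -36, 99]

[-87, -87, -36, 99]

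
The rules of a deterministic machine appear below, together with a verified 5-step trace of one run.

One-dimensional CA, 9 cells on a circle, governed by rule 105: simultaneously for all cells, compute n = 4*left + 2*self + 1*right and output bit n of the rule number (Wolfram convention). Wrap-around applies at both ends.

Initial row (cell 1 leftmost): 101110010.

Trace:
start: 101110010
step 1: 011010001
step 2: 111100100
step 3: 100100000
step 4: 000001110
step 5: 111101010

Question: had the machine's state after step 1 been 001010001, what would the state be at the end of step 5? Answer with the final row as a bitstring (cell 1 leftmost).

101100110

state after step 1 := 001010001
step 2: 000100100
step 3: 110000001
step 4: 010111101
step 5: 101100110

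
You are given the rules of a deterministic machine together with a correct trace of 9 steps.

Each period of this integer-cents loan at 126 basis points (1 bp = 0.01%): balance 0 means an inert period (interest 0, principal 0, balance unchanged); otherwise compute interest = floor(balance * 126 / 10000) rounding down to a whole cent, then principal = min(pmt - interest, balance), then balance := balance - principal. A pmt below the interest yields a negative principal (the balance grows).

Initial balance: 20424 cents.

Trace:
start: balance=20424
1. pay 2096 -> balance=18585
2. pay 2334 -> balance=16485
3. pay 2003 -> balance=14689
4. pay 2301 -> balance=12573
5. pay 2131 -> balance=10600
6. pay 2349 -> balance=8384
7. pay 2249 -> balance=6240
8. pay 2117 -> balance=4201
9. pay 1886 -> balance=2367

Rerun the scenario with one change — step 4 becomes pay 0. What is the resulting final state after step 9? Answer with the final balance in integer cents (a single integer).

(re-executing from step 4 with the substitution; state before step 4: balance=14689)
4. pay 0 -> balance=14874
5. pay 2131 -> balance=12930
6. pay 2349 -> balance=10743
7. pay 2249 -> balance=8629
8. pay 2117 -> balance=6620
9. pay 1886 -> balance=4817

4817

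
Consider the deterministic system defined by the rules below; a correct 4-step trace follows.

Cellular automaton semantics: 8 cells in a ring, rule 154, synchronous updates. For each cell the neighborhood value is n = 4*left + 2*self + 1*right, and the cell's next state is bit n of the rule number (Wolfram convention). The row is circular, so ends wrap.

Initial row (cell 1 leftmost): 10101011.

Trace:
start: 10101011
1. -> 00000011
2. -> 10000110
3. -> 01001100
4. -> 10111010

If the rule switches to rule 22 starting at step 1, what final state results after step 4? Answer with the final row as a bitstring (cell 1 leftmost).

(re-executing steps 1..4 under rule 22; state before step 1: 10101011)
1. -> 00101000
2. -> 01101100
3. -> 10000010
4. -> 11000110

11000110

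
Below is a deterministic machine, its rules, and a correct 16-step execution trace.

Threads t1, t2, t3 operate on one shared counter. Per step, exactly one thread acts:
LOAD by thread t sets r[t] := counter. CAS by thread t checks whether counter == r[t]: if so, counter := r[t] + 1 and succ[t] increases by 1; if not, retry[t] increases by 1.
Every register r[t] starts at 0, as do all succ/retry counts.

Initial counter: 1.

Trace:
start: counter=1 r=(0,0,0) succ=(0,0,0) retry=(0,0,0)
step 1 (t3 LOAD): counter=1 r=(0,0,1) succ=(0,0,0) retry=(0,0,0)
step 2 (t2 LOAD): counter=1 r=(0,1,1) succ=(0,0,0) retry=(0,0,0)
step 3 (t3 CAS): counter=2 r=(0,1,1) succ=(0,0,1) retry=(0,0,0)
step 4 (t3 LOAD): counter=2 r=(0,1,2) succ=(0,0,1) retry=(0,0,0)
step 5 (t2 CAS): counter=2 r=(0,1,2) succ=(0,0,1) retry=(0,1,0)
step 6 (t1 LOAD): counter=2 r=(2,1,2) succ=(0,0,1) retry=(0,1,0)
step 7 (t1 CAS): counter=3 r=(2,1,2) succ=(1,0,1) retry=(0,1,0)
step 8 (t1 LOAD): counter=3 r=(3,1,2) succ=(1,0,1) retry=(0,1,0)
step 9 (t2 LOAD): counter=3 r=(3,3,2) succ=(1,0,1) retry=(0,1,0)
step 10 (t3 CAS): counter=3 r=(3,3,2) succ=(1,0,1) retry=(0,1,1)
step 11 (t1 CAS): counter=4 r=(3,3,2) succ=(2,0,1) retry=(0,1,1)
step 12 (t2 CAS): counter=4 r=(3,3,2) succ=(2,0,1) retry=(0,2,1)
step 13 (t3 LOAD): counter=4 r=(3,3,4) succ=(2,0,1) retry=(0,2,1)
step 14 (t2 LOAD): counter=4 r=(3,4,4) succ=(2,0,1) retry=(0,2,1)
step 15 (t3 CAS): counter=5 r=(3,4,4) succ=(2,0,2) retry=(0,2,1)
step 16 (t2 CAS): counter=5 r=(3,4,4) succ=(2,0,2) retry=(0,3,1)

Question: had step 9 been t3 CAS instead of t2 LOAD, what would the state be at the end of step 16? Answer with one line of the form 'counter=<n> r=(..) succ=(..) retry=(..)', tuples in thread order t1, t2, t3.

counter=5 r=(3,4,4) succ=(2,0,2) retry=(0,3,2)

(re-executing from step 9 with the substitution; state before step 9: counter=3 r=(3,1,2) succ=(1,0,1) retry=(0,1,0))
step 9 (t3 CAS): counter=3 r=(3,1,2) succ=(1,0,1) retry=(0,1,1)
step 10 (t3 CAS): counter=3 r=(3,1,2) succ=(1,0,1) retry=(0,1,2)
step 11 (t1 CAS): counter=4 r=(3,1,2) succ=(2,0,1) retry=(0,1,2)
step 12 (t2 CAS): counter=4 r=(3,1,2) succ=(2,0,1) retry=(0,2,2)
step 13 (t3 LOAD): counter=4 r=(3,1,4) succ=(2,0,1) retry=(0,2,2)
step 14 (t2 LOAD): counter=4 r=(3,4,4) succ=(2,0,1) retry=(0,2,2)
step 15 (t3 CAS): counter=5 r=(3,4,4) succ=(2,0,2) retry=(0,2,2)
step 16 (t2 CAS): counter=5 r=(3,4,4) succ=(2,0,2) retry=(0,3,2)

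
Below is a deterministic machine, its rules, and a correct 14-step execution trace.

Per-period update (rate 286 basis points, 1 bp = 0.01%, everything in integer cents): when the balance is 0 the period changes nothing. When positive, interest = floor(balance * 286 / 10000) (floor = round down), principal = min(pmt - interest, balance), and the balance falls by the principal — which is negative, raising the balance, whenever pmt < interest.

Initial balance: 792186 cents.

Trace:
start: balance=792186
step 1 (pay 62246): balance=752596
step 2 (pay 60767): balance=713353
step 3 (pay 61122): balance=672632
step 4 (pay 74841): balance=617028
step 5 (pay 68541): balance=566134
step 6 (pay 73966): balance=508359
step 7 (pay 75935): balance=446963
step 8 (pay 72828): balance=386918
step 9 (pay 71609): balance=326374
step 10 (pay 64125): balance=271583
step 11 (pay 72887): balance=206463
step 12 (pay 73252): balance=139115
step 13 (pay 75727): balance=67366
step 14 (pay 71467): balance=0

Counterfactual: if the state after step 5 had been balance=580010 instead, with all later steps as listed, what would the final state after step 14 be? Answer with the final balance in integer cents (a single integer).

state after step 5 := balance=580010
step 6 (pay 73966): balance=522632
step 7 (pay 75935): balance=461644
step 8 (pay 72828): balance=402019
step 9 (pay 71609): balance=341907
step 10 (pay 64125): balance=287560
step 11 (pay 72887): balance=222897
step 12 (pay 73252): balance=156019
step 13 (pay 75727): balance=84754
step 14 (pay 71467): balance=15710

15710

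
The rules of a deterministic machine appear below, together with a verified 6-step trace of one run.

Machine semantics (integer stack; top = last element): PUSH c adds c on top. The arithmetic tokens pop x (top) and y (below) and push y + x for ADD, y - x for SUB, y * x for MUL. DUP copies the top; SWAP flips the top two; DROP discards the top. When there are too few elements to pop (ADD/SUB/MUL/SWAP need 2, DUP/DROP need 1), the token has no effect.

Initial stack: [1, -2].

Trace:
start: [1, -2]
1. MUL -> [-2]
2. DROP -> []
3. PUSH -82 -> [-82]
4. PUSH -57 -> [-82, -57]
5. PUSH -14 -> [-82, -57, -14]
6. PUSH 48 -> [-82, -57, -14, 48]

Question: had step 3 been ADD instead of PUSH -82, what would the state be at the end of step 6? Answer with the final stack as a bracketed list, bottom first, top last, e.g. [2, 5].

(re-executing from step 3 with the substitution; state before step 3: [])
3. ADD -> []
4. PUSH -57 -> [-57]
5. PUSH -14 -> [-57, -14]
6. PUSH 48 -> [-57, -14, 48]

[-57, -14, 48]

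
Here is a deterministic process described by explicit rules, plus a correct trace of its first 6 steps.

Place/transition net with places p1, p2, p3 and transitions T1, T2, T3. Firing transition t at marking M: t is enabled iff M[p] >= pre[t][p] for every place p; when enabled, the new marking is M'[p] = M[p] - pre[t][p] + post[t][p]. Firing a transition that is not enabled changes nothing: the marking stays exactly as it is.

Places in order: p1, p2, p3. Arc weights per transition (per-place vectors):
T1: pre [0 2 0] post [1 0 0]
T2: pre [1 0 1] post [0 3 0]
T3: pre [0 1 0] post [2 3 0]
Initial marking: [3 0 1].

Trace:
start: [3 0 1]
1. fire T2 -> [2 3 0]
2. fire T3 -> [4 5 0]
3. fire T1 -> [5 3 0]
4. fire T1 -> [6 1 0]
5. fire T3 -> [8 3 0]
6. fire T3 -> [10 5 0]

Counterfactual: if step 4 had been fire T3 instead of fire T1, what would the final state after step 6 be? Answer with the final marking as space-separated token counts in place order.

11 9 0

(re-executing from step 4 with the substitution; state before step 4: [5 3 0])
4. fire T3 -> [7 5 0]
5. fire T3 -> [9 7 0]
6. fire T3 -> [11 9 0]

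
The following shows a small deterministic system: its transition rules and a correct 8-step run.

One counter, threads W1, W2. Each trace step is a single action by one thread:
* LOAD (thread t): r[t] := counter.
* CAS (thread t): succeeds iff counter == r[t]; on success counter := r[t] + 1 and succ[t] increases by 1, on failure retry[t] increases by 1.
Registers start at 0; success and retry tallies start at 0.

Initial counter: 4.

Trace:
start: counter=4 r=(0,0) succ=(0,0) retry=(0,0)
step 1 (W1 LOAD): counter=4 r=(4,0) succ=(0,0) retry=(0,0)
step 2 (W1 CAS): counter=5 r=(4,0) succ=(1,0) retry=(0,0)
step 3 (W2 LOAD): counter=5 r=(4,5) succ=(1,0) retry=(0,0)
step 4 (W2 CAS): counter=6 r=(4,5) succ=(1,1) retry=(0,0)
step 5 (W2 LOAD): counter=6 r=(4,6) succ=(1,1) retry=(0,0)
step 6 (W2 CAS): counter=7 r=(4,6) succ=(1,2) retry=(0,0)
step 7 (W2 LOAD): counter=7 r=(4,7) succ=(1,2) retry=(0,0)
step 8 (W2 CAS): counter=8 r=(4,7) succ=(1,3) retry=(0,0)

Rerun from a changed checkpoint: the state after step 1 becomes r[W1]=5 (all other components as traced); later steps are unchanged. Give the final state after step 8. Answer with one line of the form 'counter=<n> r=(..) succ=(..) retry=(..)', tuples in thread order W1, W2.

counter=7 r=(5,6) succ=(0,3) retry=(1,0)

state after step 1 := counter=4 r=(5,0) succ=(0,0) retry=(0,0)
step 2 (W1 CAS): counter=4 r=(5,0) succ=(0,0) retry=(1,0)
step 3 (W2 LOAD): counter=4 r=(5,4) succ=(0,0) retry=(1,0)
step 4 (W2 CAS): counter=5 r=(5,4) succ=(0,1) retry=(1,0)
step 5 (W2 LOAD): counter=5 r=(5,5) succ=(0,1) retry=(1,0)
step 6 (W2 CAS): counter=6 r=(5,5) succ=(0,2) retry=(1,0)
step 7 (W2 LOAD): counter=6 r=(5,6) succ=(0,2) retry=(1,0)
step 8 (W2 CAS): counter=7 r=(5,6) succ=(0,3) retry=(1,0)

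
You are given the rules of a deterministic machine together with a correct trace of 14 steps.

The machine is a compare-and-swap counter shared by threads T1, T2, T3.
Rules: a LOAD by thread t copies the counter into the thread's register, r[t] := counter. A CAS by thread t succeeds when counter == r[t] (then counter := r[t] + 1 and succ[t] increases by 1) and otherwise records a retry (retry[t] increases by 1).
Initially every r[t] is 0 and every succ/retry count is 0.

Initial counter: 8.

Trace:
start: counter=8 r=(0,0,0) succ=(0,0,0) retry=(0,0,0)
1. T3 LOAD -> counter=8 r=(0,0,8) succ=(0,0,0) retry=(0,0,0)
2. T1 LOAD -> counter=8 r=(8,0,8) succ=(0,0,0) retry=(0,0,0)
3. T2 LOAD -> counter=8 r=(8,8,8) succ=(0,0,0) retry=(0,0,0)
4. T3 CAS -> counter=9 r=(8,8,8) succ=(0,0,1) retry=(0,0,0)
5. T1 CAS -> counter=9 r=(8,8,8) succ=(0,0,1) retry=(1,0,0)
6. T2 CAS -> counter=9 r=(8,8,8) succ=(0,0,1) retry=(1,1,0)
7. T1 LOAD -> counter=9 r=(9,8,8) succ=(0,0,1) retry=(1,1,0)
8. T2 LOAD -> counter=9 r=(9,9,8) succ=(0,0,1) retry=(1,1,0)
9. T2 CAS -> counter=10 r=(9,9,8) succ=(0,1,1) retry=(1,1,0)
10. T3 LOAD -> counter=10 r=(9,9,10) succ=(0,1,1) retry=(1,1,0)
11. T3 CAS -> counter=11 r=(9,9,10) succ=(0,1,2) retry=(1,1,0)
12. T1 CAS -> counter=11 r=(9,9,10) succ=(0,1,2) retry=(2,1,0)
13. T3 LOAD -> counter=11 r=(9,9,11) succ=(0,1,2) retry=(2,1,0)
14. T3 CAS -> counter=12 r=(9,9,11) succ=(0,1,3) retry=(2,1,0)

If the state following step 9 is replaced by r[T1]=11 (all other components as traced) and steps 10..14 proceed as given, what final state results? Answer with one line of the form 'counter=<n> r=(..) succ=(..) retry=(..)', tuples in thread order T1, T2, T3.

counter=13 r=(11,9,12) succ=(1,1,3) retry=(1,1,0)

state after step 9 := counter=10 r=(11,9,8) succ=(0,1,1) retry=(1,1,0)
10. T3 LOAD -> counter=10 r=(11,9,10) succ=(0,1,1) retry=(1,1,0)
11. T3 CAS -> counter=11 r=(11,9,10) succ=(0,1,2) retry=(1,1,0)
12. T1 CAS -> counter=12 r=(11,9,10) succ=(1,1,2) retry=(1,1,0)
13. T3 LOAD -> counter=12 r=(11,9,12) succ=(1,1,2) retry=(1,1,0)
14. T3 CAS -> counter=13 r=(11,9,12) succ=(1,1,3) retry=(1,1,0)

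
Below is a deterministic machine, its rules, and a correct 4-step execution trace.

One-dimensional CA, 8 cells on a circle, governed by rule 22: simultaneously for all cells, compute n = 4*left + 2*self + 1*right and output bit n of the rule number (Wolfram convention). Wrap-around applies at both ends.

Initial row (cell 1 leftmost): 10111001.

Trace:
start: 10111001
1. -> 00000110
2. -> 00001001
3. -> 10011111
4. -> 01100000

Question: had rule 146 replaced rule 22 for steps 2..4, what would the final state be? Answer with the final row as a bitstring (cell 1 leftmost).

(re-executing steps 2..4 under rule 146; state before step 2: 00000110)
2. -> 00001001
3. -> 10010110
4. -> 01100000

01100000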